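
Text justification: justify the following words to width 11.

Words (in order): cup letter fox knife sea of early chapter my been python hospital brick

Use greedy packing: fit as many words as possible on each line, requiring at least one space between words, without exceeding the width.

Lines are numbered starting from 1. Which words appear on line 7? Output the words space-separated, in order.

Answer: hospital

Derivation:
Line 1: ['cup', 'letter'] (min_width=10, slack=1)
Line 2: ['fox', 'knife'] (min_width=9, slack=2)
Line 3: ['sea', 'of'] (min_width=6, slack=5)
Line 4: ['early'] (min_width=5, slack=6)
Line 5: ['chapter', 'my'] (min_width=10, slack=1)
Line 6: ['been', 'python'] (min_width=11, slack=0)
Line 7: ['hospital'] (min_width=8, slack=3)
Line 8: ['brick'] (min_width=5, slack=6)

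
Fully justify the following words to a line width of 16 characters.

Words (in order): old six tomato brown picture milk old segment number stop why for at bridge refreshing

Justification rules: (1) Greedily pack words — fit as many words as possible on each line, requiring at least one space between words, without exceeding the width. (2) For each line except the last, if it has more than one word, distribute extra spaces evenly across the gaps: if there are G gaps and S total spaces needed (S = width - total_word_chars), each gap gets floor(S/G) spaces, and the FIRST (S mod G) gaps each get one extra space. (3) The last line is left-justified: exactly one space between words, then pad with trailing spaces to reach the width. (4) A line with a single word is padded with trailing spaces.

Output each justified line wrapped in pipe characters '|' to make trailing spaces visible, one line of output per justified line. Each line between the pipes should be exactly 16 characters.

Line 1: ['old', 'six', 'tomato'] (min_width=14, slack=2)
Line 2: ['brown', 'picture'] (min_width=13, slack=3)
Line 3: ['milk', 'old', 'segment'] (min_width=16, slack=0)
Line 4: ['number', 'stop', 'why'] (min_width=15, slack=1)
Line 5: ['for', 'at', 'bridge'] (min_width=13, slack=3)
Line 6: ['refreshing'] (min_width=10, slack=6)

Answer: |old  six  tomato|
|brown    picture|
|milk old segment|
|number  stop why|
|for   at  bridge|
|refreshing      |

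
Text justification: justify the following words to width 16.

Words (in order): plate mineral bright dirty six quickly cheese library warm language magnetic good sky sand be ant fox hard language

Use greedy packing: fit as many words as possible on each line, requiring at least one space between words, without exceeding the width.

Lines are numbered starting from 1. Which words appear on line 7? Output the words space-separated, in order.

Answer: sky sand be ant

Derivation:
Line 1: ['plate', 'mineral'] (min_width=13, slack=3)
Line 2: ['bright', 'dirty', 'six'] (min_width=16, slack=0)
Line 3: ['quickly', 'cheese'] (min_width=14, slack=2)
Line 4: ['library', 'warm'] (min_width=12, slack=4)
Line 5: ['language'] (min_width=8, slack=8)
Line 6: ['magnetic', 'good'] (min_width=13, slack=3)
Line 7: ['sky', 'sand', 'be', 'ant'] (min_width=15, slack=1)
Line 8: ['fox', 'hard'] (min_width=8, slack=8)
Line 9: ['language'] (min_width=8, slack=8)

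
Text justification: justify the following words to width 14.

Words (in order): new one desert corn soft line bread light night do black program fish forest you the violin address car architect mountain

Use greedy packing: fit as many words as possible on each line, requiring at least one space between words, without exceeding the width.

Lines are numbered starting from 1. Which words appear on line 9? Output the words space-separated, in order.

Line 1: ['new', 'one', 'desert'] (min_width=14, slack=0)
Line 2: ['corn', 'soft', 'line'] (min_width=14, slack=0)
Line 3: ['bread', 'light'] (min_width=11, slack=3)
Line 4: ['night', 'do', 'black'] (min_width=14, slack=0)
Line 5: ['program', 'fish'] (min_width=12, slack=2)
Line 6: ['forest', 'you', 'the'] (min_width=14, slack=0)
Line 7: ['violin', 'address'] (min_width=14, slack=0)
Line 8: ['car', 'architect'] (min_width=13, slack=1)
Line 9: ['mountain'] (min_width=8, slack=6)

Answer: mountain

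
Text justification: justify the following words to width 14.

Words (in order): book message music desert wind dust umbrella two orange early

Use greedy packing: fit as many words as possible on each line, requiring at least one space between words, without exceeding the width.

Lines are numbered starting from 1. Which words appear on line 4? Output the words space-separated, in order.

Answer: umbrella two

Derivation:
Line 1: ['book', 'message'] (min_width=12, slack=2)
Line 2: ['music', 'desert'] (min_width=12, slack=2)
Line 3: ['wind', 'dust'] (min_width=9, slack=5)
Line 4: ['umbrella', 'two'] (min_width=12, slack=2)
Line 5: ['orange', 'early'] (min_width=12, slack=2)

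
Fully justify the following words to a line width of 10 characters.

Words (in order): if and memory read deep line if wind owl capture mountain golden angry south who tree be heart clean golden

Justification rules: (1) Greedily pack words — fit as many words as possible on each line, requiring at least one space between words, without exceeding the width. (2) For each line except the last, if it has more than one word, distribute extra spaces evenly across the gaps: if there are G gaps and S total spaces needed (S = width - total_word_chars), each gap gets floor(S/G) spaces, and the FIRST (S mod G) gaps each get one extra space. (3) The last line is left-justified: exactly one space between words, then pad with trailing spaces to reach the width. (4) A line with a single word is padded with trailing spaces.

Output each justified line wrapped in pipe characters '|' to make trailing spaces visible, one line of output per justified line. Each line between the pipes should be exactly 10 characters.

Answer: |if     and|
|memory    |
|read  deep|
|line    if|
|wind   owl|
|capture   |
|mountain  |
|golden    |
|angry     |
|south  who|
|tree    be|
|heart     |
|clean     |
|golden    |

Derivation:
Line 1: ['if', 'and'] (min_width=6, slack=4)
Line 2: ['memory'] (min_width=6, slack=4)
Line 3: ['read', 'deep'] (min_width=9, slack=1)
Line 4: ['line', 'if'] (min_width=7, slack=3)
Line 5: ['wind', 'owl'] (min_width=8, slack=2)
Line 6: ['capture'] (min_width=7, slack=3)
Line 7: ['mountain'] (min_width=8, slack=2)
Line 8: ['golden'] (min_width=6, slack=4)
Line 9: ['angry'] (min_width=5, slack=5)
Line 10: ['south', 'who'] (min_width=9, slack=1)
Line 11: ['tree', 'be'] (min_width=7, slack=3)
Line 12: ['heart'] (min_width=5, slack=5)
Line 13: ['clean'] (min_width=5, slack=5)
Line 14: ['golden'] (min_width=6, slack=4)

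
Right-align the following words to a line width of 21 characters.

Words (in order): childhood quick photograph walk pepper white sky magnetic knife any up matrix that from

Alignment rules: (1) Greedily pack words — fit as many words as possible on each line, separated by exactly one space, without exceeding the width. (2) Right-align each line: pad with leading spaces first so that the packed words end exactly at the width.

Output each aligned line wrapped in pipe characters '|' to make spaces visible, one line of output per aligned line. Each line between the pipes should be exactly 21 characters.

Line 1: ['childhood', 'quick'] (min_width=15, slack=6)
Line 2: ['photograph', 'walk'] (min_width=15, slack=6)
Line 3: ['pepper', 'white', 'sky'] (min_width=16, slack=5)
Line 4: ['magnetic', 'knife', 'any', 'up'] (min_width=21, slack=0)
Line 5: ['matrix', 'that', 'from'] (min_width=16, slack=5)

Answer: |      childhood quick|
|      photograph walk|
|     pepper white sky|
|magnetic knife any up|
|     matrix that from|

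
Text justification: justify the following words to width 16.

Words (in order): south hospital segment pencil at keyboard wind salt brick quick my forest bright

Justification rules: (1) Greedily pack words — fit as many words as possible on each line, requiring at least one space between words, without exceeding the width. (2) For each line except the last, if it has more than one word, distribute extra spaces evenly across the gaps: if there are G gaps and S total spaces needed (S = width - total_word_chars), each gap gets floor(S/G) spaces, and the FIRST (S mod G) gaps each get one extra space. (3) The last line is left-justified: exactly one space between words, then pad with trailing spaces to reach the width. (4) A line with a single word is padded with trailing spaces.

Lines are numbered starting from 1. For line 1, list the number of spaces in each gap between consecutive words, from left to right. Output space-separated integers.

Answer: 3

Derivation:
Line 1: ['south', 'hospital'] (min_width=14, slack=2)
Line 2: ['segment', 'pencil'] (min_width=14, slack=2)
Line 3: ['at', 'keyboard', 'wind'] (min_width=16, slack=0)
Line 4: ['salt', 'brick', 'quick'] (min_width=16, slack=0)
Line 5: ['my', 'forest', 'bright'] (min_width=16, slack=0)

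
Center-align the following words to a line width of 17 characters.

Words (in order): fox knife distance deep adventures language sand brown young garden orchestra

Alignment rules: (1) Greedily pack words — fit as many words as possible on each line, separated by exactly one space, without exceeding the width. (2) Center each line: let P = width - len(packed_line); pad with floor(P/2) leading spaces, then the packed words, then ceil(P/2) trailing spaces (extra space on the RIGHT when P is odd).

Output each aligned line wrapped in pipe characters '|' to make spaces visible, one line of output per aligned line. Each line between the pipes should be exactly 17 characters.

Line 1: ['fox', 'knife'] (min_width=9, slack=8)
Line 2: ['distance', 'deep'] (min_width=13, slack=4)
Line 3: ['adventures'] (min_width=10, slack=7)
Line 4: ['language', 'sand'] (min_width=13, slack=4)
Line 5: ['brown', 'young'] (min_width=11, slack=6)
Line 6: ['garden', 'orchestra'] (min_width=16, slack=1)

Answer: |    fox knife    |
|  distance deep  |
|   adventures    |
|  language sand  |
|   brown young   |
|garden orchestra |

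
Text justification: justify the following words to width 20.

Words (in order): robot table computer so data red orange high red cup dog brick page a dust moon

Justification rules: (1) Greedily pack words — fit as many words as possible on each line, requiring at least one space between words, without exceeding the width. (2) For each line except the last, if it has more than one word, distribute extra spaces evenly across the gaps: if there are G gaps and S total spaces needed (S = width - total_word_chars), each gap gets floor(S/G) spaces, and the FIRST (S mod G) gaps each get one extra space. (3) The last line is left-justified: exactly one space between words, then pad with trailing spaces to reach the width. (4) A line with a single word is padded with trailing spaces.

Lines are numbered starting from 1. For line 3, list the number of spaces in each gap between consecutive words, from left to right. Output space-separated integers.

Line 1: ['robot', 'table', 'computer'] (min_width=20, slack=0)
Line 2: ['so', 'data', 'red', 'orange'] (min_width=18, slack=2)
Line 3: ['high', 'red', 'cup', 'dog'] (min_width=16, slack=4)
Line 4: ['brick', 'page', 'a', 'dust'] (min_width=17, slack=3)
Line 5: ['moon'] (min_width=4, slack=16)

Answer: 3 2 2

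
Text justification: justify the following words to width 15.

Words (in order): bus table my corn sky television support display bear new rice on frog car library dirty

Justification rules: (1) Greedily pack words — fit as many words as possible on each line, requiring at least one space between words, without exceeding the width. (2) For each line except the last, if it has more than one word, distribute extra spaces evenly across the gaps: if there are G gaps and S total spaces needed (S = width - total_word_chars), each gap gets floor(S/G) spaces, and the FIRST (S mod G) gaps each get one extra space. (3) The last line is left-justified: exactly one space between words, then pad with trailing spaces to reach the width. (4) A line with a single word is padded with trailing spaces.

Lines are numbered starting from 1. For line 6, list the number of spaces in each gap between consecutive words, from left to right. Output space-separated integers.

Answer: 3 3

Derivation:
Line 1: ['bus', 'table', 'my'] (min_width=12, slack=3)
Line 2: ['corn', 'sky'] (min_width=8, slack=7)
Line 3: ['television'] (min_width=10, slack=5)
Line 4: ['support', 'display'] (min_width=15, slack=0)
Line 5: ['bear', 'new', 'rice'] (min_width=13, slack=2)
Line 6: ['on', 'frog', 'car'] (min_width=11, slack=4)
Line 7: ['library', 'dirty'] (min_width=13, slack=2)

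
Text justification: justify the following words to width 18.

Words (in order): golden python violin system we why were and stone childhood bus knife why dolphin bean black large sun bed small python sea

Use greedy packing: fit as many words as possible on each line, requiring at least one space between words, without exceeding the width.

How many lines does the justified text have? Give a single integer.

Line 1: ['golden', 'python'] (min_width=13, slack=5)
Line 2: ['violin', 'system', 'we'] (min_width=16, slack=2)
Line 3: ['why', 'were', 'and', 'stone'] (min_width=18, slack=0)
Line 4: ['childhood', 'bus'] (min_width=13, slack=5)
Line 5: ['knife', 'why', 'dolphin'] (min_width=17, slack=1)
Line 6: ['bean', 'black', 'large'] (min_width=16, slack=2)
Line 7: ['sun', 'bed', 'small'] (min_width=13, slack=5)
Line 8: ['python', 'sea'] (min_width=10, slack=8)
Total lines: 8

Answer: 8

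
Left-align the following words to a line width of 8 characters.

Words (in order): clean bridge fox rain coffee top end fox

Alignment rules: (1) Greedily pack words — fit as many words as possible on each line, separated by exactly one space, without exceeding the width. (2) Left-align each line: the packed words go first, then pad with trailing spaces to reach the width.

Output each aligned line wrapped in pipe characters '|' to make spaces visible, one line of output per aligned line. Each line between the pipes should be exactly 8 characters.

Line 1: ['clean'] (min_width=5, slack=3)
Line 2: ['bridge'] (min_width=6, slack=2)
Line 3: ['fox', 'rain'] (min_width=8, slack=0)
Line 4: ['coffee'] (min_width=6, slack=2)
Line 5: ['top', 'end'] (min_width=7, slack=1)
Line 6: ['fox'] (min_width=3, slack=5)

Answer: |clean   |
|bridge  |
|fox rain|
|coffee  |
|top end |
|fox     |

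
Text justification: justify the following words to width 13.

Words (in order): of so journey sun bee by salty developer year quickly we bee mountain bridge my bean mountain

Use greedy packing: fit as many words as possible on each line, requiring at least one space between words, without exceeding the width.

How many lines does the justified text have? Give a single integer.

Answer: 9

Derivation:
Line 1: ['of', 'so', 'journey'] (min_width=13, slack=0)
Line 2: ['sun', 'bee', 'by'] (min_width=10, slack=3)
Line 3: ['salty'] (min_width=5, slack=8)
Line 4: ['developer'] (min_width=9, slack=4)
Line 5: ['year', 'quickly'] (min_width=12, slack=1)
Line 6: ['we', 'bee'] (min_width=6, slack=7)
Line 7: ['mountain'] (min_width=8, slack=5)
Line 8: ['bridge', 'my'] (min_width=9, slack=4)
Line 9: ['bean', 'mountain'] (min_width=13, slack=0)
Total lines: 9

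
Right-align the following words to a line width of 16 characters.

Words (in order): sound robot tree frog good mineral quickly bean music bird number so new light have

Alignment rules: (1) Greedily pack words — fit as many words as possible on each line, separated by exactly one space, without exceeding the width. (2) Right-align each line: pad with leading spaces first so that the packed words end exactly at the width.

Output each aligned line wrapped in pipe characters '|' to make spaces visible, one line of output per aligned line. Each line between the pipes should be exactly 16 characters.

Line 1: ['sound', 'robot', 'tree'] (min_width=16, slack=0)
Line 2: ['frog', 'good'] (min_width=9, slack=7)
Line 3: ['mineral', 'quickly'] (min_width=15, slack=1)
Line 4: ['bean', 'music', 'bird'] (min_width=15, slack=1)
Line 5: ['number', 'so', 'new'] (min_width=13, slack=3)
Line 6: ['light', 'have'] (min_width=10, slack=6)

Answer: |sound robot tree|
|       frog good|
| mineral quickly|
| bean music bird|
|   number so new|
|      light have|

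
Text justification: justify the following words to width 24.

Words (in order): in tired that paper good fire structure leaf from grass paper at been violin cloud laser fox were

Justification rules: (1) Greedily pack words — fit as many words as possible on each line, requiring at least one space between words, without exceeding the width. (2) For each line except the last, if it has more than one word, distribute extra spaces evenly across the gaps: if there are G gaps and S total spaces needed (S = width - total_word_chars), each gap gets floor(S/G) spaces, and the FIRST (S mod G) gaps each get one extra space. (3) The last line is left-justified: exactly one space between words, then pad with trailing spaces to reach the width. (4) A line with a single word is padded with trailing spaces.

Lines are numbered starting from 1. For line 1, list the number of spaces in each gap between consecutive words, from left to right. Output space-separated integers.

Answer: 1 1 1 1

Derivation:
Line 1: ['in', 'tired', 'that', 'paper', 'good'] (min_width=24, slack=0)
Line 2: ['fire', 'structure', 'leaf', 'from'] (min_width=24, slack=0)
Line 3: ['grass', 'paper', 'at', 'been'] (min_width=19, slack=5)
Line 4: ['violin', 'cloud', 'laser', 'fox'] (min_width=22, slack=2)
Line 5: ['were'] (min_width=4, slack=20)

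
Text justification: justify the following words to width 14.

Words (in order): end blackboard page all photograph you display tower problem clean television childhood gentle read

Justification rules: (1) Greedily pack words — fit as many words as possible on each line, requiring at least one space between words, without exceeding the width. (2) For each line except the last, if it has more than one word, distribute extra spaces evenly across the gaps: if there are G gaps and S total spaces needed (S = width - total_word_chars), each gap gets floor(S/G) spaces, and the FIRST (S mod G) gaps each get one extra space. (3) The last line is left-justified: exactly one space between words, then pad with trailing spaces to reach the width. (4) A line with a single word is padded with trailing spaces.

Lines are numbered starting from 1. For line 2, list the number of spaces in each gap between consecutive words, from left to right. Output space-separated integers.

Answer: 7

Derivation:
Line 1: ['end', 'blackboard'] (min_width=14, slack=0)
Line 2: ['page', 'all'] (min_width=8, slack=6)
Line 3: ['photograph', 'you'] (min_width=14, slack=0)
Line 4: ['display', 'tower'] (min_width=13, slack=1)
Line 5: ['problem', 'clean'] (min_width=13, slack=1)
Line 6: ['television'] (min_width=10, slack=4)
Line 7: ['childhood'] (min_width=9, slack=5)
Line 8: ['gentle', 'read'] (min_width=11, slack=3)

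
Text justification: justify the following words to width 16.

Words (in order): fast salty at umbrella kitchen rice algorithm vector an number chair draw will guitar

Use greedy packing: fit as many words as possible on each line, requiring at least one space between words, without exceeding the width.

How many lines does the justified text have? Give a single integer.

Answer: 6

Derivation:
Line 1: ['fast', 'salty', 'at'] (min_width=13, slack=3)
Line 2: ['umbrella', 'kitchen'] (min_width=16, slack=0)
Line 3: ['rice', 'algorithm'] (min_width=14, slack=2)
Line 4: ['vector', 'an', 'number'] (min_width=16, slack=0)
Line 5: ['chair', 'draw', 'will'] (min_width=15, slack=1)
Line 6: ['guitar'] (min_width=6, slack=10)
Total lines: 6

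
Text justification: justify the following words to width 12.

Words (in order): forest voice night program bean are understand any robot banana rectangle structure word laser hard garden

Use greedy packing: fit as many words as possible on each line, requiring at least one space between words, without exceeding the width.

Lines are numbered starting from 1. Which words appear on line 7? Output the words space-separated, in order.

Answer: banana

Derivation:
Line 1: ['forest', 'voice'] (min_width=12, slack=0)
Line 2: ['night'] (min_width=5, slack=7)
Line 3: ['program', 'bean'] (min_width=12, slack=0)
Line 4: ['are'] (min_width=3, slack=9)
Line 5: ['understand'] (min_width=10, slack=2)
Line 6: ['any', 'robot'] (min_width=9, slack=3)
Line 7: ['banana'] (min_width=6, slack=6)
Line 8: ['rectangle'] (min_width=9, slack=3)
Line 9: ['structure'] (min_width=9, slack=3)
Line 10: ['word', 'laser'] (min_width=10, slack=2)
Line 11: ['hard', 'garden'] (min_width=11, slack=1)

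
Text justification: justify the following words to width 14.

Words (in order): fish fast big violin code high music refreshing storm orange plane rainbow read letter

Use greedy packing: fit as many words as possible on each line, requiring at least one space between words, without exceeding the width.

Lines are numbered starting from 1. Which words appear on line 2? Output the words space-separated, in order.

Line 1: ['fish', 'fast', 'big'] (min_width=13, slack=1)
Line 2: ['violin', 'code'] (min_width=11, slack=3)
Line 3: ['high', 'music'] (min_width=10, slack=4)
Line 4: ['refreshing'] (min_width=10, slack=4)
Line 5: ['storm', 'orange'] (min_width=12, slack=2)
Line 6: ['plane', 'rainbow'] (min_width=13, slack=1)
Line 7: ['read', 'letter'] (min_width=11, slack=3)

Answer: violin code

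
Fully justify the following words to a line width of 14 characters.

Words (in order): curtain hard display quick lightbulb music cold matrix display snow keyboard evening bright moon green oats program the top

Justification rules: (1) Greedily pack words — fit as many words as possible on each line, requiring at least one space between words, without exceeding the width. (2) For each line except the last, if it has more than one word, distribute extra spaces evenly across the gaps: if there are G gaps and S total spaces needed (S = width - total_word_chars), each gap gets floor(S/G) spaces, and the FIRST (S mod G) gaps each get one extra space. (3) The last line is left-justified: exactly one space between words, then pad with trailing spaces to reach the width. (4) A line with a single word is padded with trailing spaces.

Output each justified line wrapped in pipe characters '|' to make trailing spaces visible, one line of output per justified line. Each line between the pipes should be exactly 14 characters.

Line 1: ['curtain', 'hard'] (min_width=12, slack=2)
Line 2: ['display', 'quick'] (min_width=13, slack=1)
Line 3: ['lightbulb'] (min_width=9, slack=5)
Line 4: ['music', 'cold'] (min_width=10, slack=4)
Line 5: ['matrix', 'display'] (min_width=14, slack=0)
Line 6: ['snow', 'keyboard'] (min_width=13, slack=1)
Line 7: ['evening', 'bright'] (min_width=14, slack=0)
Line 8: ['moon', 'green'] (min_width=10, slack=4)
Line 9: ['oats', 'program'] (min_width=12, slack=2)
Line 10: ['the', 'top'] (min_width=7, slack=7)

Answer: |curtain   hard|
|display  quick|
|lightbulb     |
|music     cold|
|matrix display|
|snow  keyboard|
|evening bright|
|moon     green|
|oats   program|
|the top       |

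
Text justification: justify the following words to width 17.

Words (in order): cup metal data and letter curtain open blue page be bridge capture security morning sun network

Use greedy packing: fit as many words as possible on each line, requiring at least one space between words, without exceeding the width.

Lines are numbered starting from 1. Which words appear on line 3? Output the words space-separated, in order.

Answer: curtain open blue

Derivation:
Line 1: ['cup', 'metal', 'data'] (min_width=14, slack=3)
Line 2: ['and', 'letter'] (min_width=10, slack=7)
Line 3: ['curtain', 'open', 'blue'] (min_width=17, slack=0)
Line 4: ['page', 'be', 'bridge'] (min_width=14, slack=3)
Line 5: ['capture', 'security'] (min_width=16, slack=1)
Line 6: ['morning', 'sun'] (min_width=11, slack=6)
Line 7: ['network'] (min_width=7, slack=10)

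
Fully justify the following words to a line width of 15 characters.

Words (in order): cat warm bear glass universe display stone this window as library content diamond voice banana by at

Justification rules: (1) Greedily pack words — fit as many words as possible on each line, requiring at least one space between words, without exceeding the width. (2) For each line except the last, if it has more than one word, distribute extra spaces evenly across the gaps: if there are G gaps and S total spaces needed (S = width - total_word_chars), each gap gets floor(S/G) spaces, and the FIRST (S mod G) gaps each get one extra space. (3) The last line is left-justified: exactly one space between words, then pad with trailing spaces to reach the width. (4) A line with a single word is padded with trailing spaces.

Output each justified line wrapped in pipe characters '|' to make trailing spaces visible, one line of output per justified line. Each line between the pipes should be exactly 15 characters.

Answer: |cat  warm  bear|
|glass  universe|
|display   stone|
|this  window as|
|library content|
|diamond   voice|
|banana by at   |

Derivation:
Line 1: ['cat', 'warm', 'bear'] (min_width=13, slack=2)
Line 2: ['glass', 'universe'] (min_width=14, slack=1)
Line 3: ['display', 'stone'] (min_width=13, slack=2)
Line 4: ['this', 'window', 'as'] (min_width=14, slack=1)
Line 5: ['library', 'content'] (min_width=15, slack=0)
Line 6: ['diamond', 'voice'] (min_width=13, slack=2)
Line 7: ['banana', 'by', 'at'] (min_width=12, slack=3)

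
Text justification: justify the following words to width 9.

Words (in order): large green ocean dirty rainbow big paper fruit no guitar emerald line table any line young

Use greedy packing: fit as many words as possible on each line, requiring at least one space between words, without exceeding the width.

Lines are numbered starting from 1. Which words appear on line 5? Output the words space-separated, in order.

Line 1: ['large'] (min_width=5, slack=4)
Line 2: ['green'] (min_width=5, slack=4)
Line 3: ['ocean'] (min_width=5, slack=4)
Line 4: ['dirty'] (min_width=5, slack=4)
Line 5: ['rainbow'] (min_width=7, slack=2)
Line 6: ['big', 'paper'] (min_width=9, slack=0)
Line 7: ['fruit', 'no'] (min_width=8, slack=1)
Line 8: ['guitar'] (min_width=6, slack=3)
Line 9: ['emerald'] (min_width=7, slack=2)
Line 10: ['line'] (min_width=4, slack=5)
Line 11: ['table', 'any'] (min_width=9, slack=0)
Line 12: ['line'] (min_width=4, slack=5)
Line 13: ['young'] (min_width=5, slack=4)

Answer: rainbow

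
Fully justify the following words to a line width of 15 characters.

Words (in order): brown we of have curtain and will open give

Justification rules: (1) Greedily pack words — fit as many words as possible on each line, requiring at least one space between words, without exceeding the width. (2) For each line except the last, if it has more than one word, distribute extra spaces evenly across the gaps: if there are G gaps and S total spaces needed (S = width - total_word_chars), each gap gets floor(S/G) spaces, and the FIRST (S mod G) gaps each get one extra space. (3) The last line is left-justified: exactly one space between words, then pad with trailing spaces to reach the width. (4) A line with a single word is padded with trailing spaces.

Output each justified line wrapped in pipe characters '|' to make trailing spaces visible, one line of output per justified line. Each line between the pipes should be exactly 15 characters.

Line 1: ['brown', 'we', 'of'] (min_width=11, slack=4)
Line 2: ['have', 'curtain'] (min_width=12, slack=3)
Line 3: ['and', 'will', 'open'] (min_width=13, slack=2)
Line 4: ['give'] (min_width=4, slack=11)

Answer: |brown   we   of|
|have    curtain|
|and  will  open|
|give           |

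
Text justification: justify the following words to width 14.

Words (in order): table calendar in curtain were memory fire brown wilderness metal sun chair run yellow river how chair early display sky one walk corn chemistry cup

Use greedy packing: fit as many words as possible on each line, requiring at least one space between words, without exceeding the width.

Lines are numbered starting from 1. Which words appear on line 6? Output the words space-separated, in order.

Answer: metal sun

Derivation:
Line 1: ['table', 'calendar'] (min_width=14, slack=0)
Line 2: ['in', 'curtain'] (min_width=10, slack=4)
Line 3: ['were', 'memory'] (min_width=11, slack=3)
Line 4: ['fire', 'brown'] (min_width=10, slack=4)
Line 5: ['wilderness'] (min_width=10, slack=4)
Line 6: ['metal', 'sun'] (min_width=9, slack=5)
Line 7: ['chair', 'run'] (min_width=9, slack=5)
Line 8: ['yellow', 'river'] (min_width=12, slack=2)
Line 9: ['how', 'chair'] (min_width=9, slack=5)
Line 10: ['early', 'display'] (min_width=13, slack=1)
Line 11: ['sky', 'one', 'walk'] (min_width=12, slack=2)
Line 12: ['corn', 'chemistry'] (min_width=14, slack=0)
Line 13: ['cup'] (min_width=3, slack=11)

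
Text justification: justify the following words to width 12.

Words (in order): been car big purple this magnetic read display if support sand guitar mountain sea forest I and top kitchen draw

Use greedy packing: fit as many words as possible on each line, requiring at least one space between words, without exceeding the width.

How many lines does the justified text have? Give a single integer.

Line 1: ['been', 'car', 'big'] (min_width=12, slack=0)
Line 2: ['purple', 'this'] (min_width=11, slack=1)
Line 3: ['magnetic'] (min_width=8, slack=4)
Line 4: ['read', 'display'] (min_width=12, slack=0)
Line 5: ['if', 'support'] (min_width=10, slack=2)
Line 6: ['sand', 'guitar'] (min_width=11, slack=1)
Line 7: ['mountain', 'sea'] (min_width=12, slack=0)
Line 8: ['forest', 'I', 'and'] (min_width=12, slack=0)
Line 9: ['top', 'kitchen'] (min_width=11, slack=1)
Line 10: ['draw'] (min_width=4, slack=8)
Total lines: 10

Answer: 10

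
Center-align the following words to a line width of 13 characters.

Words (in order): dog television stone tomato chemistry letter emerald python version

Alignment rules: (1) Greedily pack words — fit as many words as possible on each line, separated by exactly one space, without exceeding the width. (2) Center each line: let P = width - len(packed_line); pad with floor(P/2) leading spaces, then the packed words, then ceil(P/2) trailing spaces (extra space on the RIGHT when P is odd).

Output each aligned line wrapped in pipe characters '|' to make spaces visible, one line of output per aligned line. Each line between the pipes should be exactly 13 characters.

Line 1: ['dog'] (min_width=3, slack=10)
Line 2: ['television'] (min_width=10, slack=3)
Line 3: ['stone', 'tomato'] (min_width=12, slack=1)
Line 4: ['chemistry'] (min_width=9, slack=4)
Line 5: ['letter'] (min_width=6, slack=7)
Line 6: ['emerald'] (min_width=7, slack=6)
Line 7: ['python'] (min_width=6, slack=7)
Line 8: ['version'] (min_width=7, slack=6)

Answer: |     dog     |
| television  |
|stone tomato |
|  chemistry  |
|   letter    |
|   emerald   |
|   python    |
|   version   |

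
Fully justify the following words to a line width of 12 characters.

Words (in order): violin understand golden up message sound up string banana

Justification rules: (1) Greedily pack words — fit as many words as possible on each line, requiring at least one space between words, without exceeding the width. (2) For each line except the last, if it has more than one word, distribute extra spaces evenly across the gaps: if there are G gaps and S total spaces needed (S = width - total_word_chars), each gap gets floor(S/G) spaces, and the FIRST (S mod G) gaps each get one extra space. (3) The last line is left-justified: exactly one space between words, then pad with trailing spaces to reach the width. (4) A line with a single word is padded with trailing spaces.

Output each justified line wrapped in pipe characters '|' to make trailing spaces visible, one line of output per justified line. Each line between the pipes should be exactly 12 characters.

Answer: |violin      |
|understand  |
|golden    up|
|message     |
|sound     up|
|string      |
|banana      |

Derivation:
Line 1: ['violin'] (min_width=6, slack=6)
Line 2: ['understand'] (min_width=10, slack=2)
Line 3: ['golden', 'up'] (min_width=9, slack=3)
Line 4: ['message'] (min_width=7, slack=5)
Line 5: ['sound', 'up'] (min_width=8, slack=4)
Line 6: ['string'] (min_width=6, slack=6)
Line 7: ['banana'] (min_width=6, slack=6)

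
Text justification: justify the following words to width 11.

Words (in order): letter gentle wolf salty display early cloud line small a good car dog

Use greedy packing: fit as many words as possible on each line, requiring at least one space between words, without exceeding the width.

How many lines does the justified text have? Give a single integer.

Line 1: ['letter'] (min_width=6, slack=5)
Line 2: ['gentle', 'wolf'] (min_width=11, slack=0)
Line 3: ['salty'] (min_width=5, slack=6)
Line 4: ['display'] (min_width=7, slack=4)
Line 5: ['early', 'cloud'] (min_width=11, slack=0)
Line 6: ['line', 'small'] (min_width=10, slack=1)
Line 7: ['a', 'good', 'car'] (min_width=10, slack=1)
Line 8: ['dog'] (min_width=3, slack=8)
Total lines: 8

Answer: 8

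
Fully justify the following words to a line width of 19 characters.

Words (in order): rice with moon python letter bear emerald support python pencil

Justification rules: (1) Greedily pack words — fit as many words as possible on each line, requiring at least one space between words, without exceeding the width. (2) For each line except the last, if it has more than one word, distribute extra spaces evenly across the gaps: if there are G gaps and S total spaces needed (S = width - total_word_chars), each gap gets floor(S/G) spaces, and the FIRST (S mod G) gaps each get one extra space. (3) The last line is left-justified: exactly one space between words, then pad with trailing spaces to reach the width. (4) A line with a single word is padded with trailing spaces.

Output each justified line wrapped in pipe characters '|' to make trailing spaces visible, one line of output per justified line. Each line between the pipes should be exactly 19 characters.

Line 1: ['rice', 'with', 'moon'] (min_width=14, slack=5)
Line 2: ['python', 'letter', 'bear'] (min_width=18, slack=1)
Line 3: ['emerald', 'support'] (min_width=15, slack=4)
Line 4: ['python', 'pencil'] (min_width=13, slack=6)

Answer: |rice    with   moon|
|python  letter bear|
|emerald     support|
|python pencil      |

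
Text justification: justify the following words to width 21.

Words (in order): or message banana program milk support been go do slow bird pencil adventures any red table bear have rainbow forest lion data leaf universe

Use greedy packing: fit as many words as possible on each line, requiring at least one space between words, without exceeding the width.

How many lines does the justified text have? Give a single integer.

Line 1: ['or', 'message', 'banana'] (min_width=17, slack=4)
Line 2: ['program', 'milk', 'support'] (min_width=20, slack=1)
Line 3: ['been', 'go', 'do', 'slow', 'bird'] (min_width=20, slack=1)
Line 4: ['pencil', 'adventures', 'any'] (min_width=21, slack=0)
Line 5: ['red', 'table', 'bear', 'have'] (min_width=19, slack=2)
Line 6: ['rainbow', 'forest', 'lion'] (min_width=19, slack=2)
Line 7: ['data', 'leaf', 'universe'] (min_width=18, slack=3)
Total lines: 7

Answer: 7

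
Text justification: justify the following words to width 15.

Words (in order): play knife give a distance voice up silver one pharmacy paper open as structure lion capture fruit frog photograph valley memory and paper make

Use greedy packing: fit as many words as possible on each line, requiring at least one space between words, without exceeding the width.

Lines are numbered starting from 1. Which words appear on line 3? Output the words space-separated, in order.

Line 1: ['play', 'knife', 'give'] (min_width=15, slack=0)
Line 2: ['a', 'distance'] (min_width=10, slack=5)
Line 3: ['voice', 'up', 'silver'] (min_width=15, slack=0)
Line 4: ['one', 'pharmacy'] (min_width=12, slack=3)
Line 5: ['paper', 'open', 'as'] (min_width=13, slack=2)
Line 6: ['structure', 'lion'] (min_width=14, slack=1)
Line 7: ['capture', 'fruit'] (min_width=13, slack=2)
Line 8: ['frog', 'photograph'] (min_width=15, slack=0)
Line 9: ['valley', 'memory'] (min_width=13, slack=2)
Line 10: ['and', 'paper', 'make'] (min_width=14, slack=1)

Answer: voice up silver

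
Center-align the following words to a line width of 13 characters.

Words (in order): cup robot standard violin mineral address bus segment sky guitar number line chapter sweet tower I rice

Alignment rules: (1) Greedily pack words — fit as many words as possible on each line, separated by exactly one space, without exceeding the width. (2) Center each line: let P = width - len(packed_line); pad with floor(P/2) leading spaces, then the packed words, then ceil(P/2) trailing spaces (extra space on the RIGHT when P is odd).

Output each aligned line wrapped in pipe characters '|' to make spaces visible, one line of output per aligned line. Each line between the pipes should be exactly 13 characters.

Line 1: ['cup', 'robot'] (min_width=9, slack=4)
Line 2: ['standard'] (min_width=8, slack=5)
Line 3: ['violin'] (min_width=6, slack=7)
Line 4: ['mineral'] (min_width=7, slack=6)
Line 5: ['address', 'bus'] (min_width=11, slack=2)
Line 6: ['segment', 'sky'] (min_width=11, slack=2)
Line 7: ['guitar', 'number'] (min_width=13, slack=0)
Line 8: ['line', 'chapter'] (min_width=12, slack=1)
Line 9: ['sweet', 'tower', 'I'] (min_width=13, slack=0)
Line 10: ['rice'] (min_width=4, slack=9)

Answer: |  cup robot  |
|  standard   |
|   violin    |
|   mineral   |
| address bus |
| segment sky |
|guitar number|
|line chapter |
|sweet tower I|
|    rice     |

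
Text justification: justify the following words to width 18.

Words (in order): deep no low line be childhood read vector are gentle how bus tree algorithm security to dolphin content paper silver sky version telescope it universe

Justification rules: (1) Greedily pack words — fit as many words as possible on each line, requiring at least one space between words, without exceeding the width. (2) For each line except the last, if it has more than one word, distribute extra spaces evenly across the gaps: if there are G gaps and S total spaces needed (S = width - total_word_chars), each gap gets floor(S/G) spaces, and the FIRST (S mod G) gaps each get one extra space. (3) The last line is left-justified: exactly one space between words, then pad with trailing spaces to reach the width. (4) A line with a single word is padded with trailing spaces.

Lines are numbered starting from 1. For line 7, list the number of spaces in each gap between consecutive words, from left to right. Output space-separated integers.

Answer: 2 2

Derivation:
Line 1: ['deep', 'no', 'low', 'line'] (min_width=16, slack=2)
Line 2: ['be', 'childhood', 'read'] (min_width=17, slack=1)
Line 3: ['vector', 'are', 'gentle'] (min_width=17, slack=1)
Line 4: ['how', 'bus', 'tree'] (min_width=12, slack=6)
Line 5: ['algorithm', 'security'] (min_width=18, slack=0)
Line 6: ['to', 'dolphin', 'content'] (min_width=18, slack=0)
Line 7: ['paper', 'silver', 'sky'] (min_width=16, slack=2)
Line 8: ['version', 'telescope'] (min_width=17, slack=1)
Line 9: ['it', 'universe'] (min_width=11, slack=7)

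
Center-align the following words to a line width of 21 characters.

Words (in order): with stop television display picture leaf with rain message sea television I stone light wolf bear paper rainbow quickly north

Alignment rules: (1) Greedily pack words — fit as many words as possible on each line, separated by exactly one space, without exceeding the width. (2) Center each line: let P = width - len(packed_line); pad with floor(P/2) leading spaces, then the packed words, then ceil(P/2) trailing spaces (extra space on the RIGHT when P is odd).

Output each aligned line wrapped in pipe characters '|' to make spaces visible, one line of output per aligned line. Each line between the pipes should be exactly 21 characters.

Line 1: ['with', 'stop', 'television'] (min_width=20, slack=1)
Line 2: ['display', 'picture', 'leaf'] (min_width=20, slack=1)
Line 3: ['with', 'rain', 'message', 'sea'] (min_width=21, slack=0)
Line 4: ['television', 'I', 'stone'] (min_width=18, slack=3)
Line 5: ['light', 'wolf', 'bear', 'paper'] (min_width=21, slack=0)
Line 6: ['rainbow', 'quickly', 'north'] (min_width=21, slack=0)

Answer: |with stop television |
|display picture leaf |
|with rain message sea|
| television I stone  |
|light wolf bear paper|
|rainbow quickly north|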